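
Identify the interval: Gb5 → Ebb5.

M3

Descending from Gb5 to Ebb5 is the same interval as ascending Ebb5 to Gb5.
E to G spans three letter names (E-F-G) — that makes it a third of some quality.
Ebb5 to Gb5 is 4 semitones, matching the major third exactly, so the quality is major.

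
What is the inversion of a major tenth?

m6

First reduce the compound major tenth to its simple form, a major third.
Inverted interval numbers add to nine, so a third pairs with a sixth (3 + 6 = 9).
And major becomes minor under inversion, so we get a minor sixth.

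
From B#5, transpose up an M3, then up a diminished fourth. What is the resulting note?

Up a major third from B#5: D##6 (4 semitones up).
Up a diminished fourth from D##6: G#6 (4 semitones up).

G#6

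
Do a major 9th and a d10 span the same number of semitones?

Yes

A major ninth = 14 semitones = a diminished tenth; enharmonically equal.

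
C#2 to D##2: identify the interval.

C to D spans two letter names (C-D): a second.
The major second is 2 semitones; here we have 3, one semitone wider: augmented.

augmented second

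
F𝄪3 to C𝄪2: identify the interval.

Descending from F##3 to C##2 is the same interval as ascending C##2 to F##3.
C to F spans four letter names (C-D-E-F), plus an octave, so the interval is some kind of eleventh.
Counting semitones, C##2→F##3 is 17, which is the perfect eleventh.
(Equivalently, a compound perfect fourth: a perfect fourth plus an octave.)

perfect eleventh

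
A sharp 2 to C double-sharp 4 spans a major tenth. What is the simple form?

Subtracting seven from the interval number removes an octave: 10 − 7 = 3.
So a major tenth is an octave plus a major third. The quality is unchanged.

M3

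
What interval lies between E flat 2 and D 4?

major 14th

E to D spans seven letter names (E-F-G-A-B-C-D), plus an octave: a fourteenth.
The major fourteenth spans 23 semitones, and Eb2 to D4 is exactly 23 semitones — so this is a major fourteenth.
(Equivalently, a compound major seventh: a major seventh plus an octave.)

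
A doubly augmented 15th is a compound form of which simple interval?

doubly augmented octave

Subtracting seven from the interval number removes an octave: 15 − 7 = 8.
Quality carries through unchanged, so the simple form is a doubly augmented octave.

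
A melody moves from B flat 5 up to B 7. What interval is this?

B to B is the same letter name, plus 2 octaves — that makes it a fifteenth of some quality.
The perfect fifteenth is 24 semitones; here we have 25, one semitone wider: augmented.
(Equivalently, a compound augmented octave: an augmented octave plus an octave.)

augmented fifteenth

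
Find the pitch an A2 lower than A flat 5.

G double-flat 5

Counting two letter names down from A lands on G.
An augmented second is 3 semitones; 3 semitones down from Ab5 gives Gbb5.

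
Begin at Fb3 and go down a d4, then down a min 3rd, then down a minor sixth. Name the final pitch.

A diminished fourth down from Fb3 is C3.
C3 down a minor third → A2 (3 semitones).
Down a minor sixth from A2: C#2 (8 semitones down).

C#2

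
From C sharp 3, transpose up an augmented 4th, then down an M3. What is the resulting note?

Up an augmented fourth from C#3: F##3 (6 semitones up).
F##3 down a major third → D#3 (4 semitones).

D sharp 3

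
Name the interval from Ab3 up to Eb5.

perfect 12th

A to E spans five letter names (A-B-C-D-E), plus an octave: a twelfth.
Ab3 to Eb5 is 19 semitones, matching the perfect twelfth exactly, so the quality is perfect.
(Equivalently, a compound perfect fifth: a perfect fifth plus an octave.)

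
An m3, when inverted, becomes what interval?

major sixth

Inverted interval numbers add to nine, so a third pairs with a sixth (3 + 6 = 9).
Quality inverts too: minor becomes major. That makes the inversion a major sixth.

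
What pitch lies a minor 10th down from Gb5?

Eb4

The tenth's letter: G down three letter names plus an octave → E.
A minor tenth is 15 semitones; 15 semitones down from Gb5 gives Eb4.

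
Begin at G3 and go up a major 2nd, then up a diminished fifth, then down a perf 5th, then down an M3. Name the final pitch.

G3 up a major second → A3 (2 semitones).
Up a diminished fifth from A3: Eb4 (6 semitones up).
Down a perfect fifth from Eb4: Ab3 (7 semitones down).
Down a major third from Ab3: Fb3 (4 semitones down).

Fb3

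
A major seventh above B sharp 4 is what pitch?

A double-sharp 5

Counting seven letter names up from B lands on A.
A major seventh is 11 semitones; 11 semitones up from B#4 gives A##5.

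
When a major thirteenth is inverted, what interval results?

minor 3rd

First reduce the compound major thirteenth to its simple form, a major sixth.
The rule of nine gives the new number: 9 − 6 = 3, so a sixth becomes a third.
The quality also flips — major becomes minor — giving a minor third.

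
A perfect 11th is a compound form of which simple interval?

Subtracting seven from the interval number removes an octave: 11 − 7 = 4.
Quality carries through unchanged, so the simple form is a perfect fourth.

perfect 4th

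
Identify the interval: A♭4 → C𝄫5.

A to C spans three letter names (A-B-C): a third.
A major third would be 4 semitones; Ab4 to Cbb5 is 2, two semitones narrower, so the interval is diminished.

diminished third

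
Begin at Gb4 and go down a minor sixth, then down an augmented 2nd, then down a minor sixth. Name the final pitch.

Cb3

Gb4 down a minor sixth → Bb3 (8 semitones).
Down an augmented second from Bb3: Abb3 (3 semitones down).
Abb3 down a minor sixth → Cb3 (8 semitones).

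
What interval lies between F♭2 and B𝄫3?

F to B spans four letter names (F-G-A-B), plus an octave, so the interval is some kind of eleventh.
Fb2 to Bbb3 is 17 semitones, matching the perfect eleventh exactly, so the quality is perfect.
(Equivalently, a compound perfect fourth: a perfect fourth plus an octave.)

perfect eleventh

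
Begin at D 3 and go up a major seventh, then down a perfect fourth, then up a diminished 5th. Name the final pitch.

Up a major seventh from D3: C#4 (11 semitones up).
A perfect fourth down from C#4 is G#3.
Up a diminished fifth from G#3: D4 (6 semitones up).

D 4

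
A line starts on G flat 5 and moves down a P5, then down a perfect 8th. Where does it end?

Gb5 down a perfect fifth → Cb5 (7 semitones).
Cb5 down a perfect octave → Cb4 (12 semitones).

C flat 4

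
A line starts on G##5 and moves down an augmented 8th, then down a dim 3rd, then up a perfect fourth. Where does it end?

An augmented octave down from G##5 is G#4.
A diminished third down from G#4 is E##4.
E##4 up a perfect fourth → A##4 (5 semitones).

A##4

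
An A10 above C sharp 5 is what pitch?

E double-sharp 6

Counting three letter names plus an octave up from C lands on E.
An augmented tenth spans 17 semitones, so from C#5 the target pitch is E##6.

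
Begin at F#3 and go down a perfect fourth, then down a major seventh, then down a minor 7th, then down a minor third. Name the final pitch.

Down a perfect fourth from F#3: C#3 (5 semitones down).
Down a major seventh from C#3: D2 (11 semitones down).
Down a minor seventh from D2: E1 (10 semitones down).
A minor third down from E1 is C#1.

C#1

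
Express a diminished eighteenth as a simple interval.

diminished 4th

Take out 2 octaves (14 from the number): 18 − 14 = 4.
Quality carries through unchanged, so the simple form is a diminished fourth.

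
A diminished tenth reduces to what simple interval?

Take out an octave (7 from the number): 10 − 7 = 3.
That makes a diminished tenth a compound diminished third — an octave plus a diminished third.

diminished third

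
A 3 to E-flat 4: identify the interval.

diminished 5th

A to E spans five letter names (A-B-C-D-E) — that makes it a fifth of some quality.
A3 to Eb4 spans 6 semitones — one semitone narrower than the perfect fifth (7) — giving a diminished fifth.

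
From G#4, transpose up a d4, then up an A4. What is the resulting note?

G#4 up a diminished fourth → C5 (4 semitones).
C5 up an augmented fourth → F#5 (6 semitones).

F#5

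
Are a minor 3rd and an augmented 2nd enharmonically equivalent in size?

Yes

A minor third = 3 semitones = an augmented second; enharmonically equal.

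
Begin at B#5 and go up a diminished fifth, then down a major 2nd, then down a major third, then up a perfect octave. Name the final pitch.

C7

B#5 up a diminished fifth → F#6 (6 semitones).
Down a major second from F#6: E6 (2 semitones down).
E6 down a major third → C6 (4 semitones).
Up a perfect octave from C6: C7 (12 semitones up).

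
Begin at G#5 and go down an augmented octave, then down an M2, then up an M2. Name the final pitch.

G4

G#5 down an augmented octave → G4 (13 semitones).
A major second down from G4 is F4.
Up a major second from F4: G4 (2 semitones up).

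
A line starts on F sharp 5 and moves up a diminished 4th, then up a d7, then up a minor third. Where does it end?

Up a diminished fourth from F#5: Bb5 (4 semitones up).
Bb5 up a diminished seventh → Abb6 (9 semitones).
Up a minor third from Abb6: Cbb7 (3 semitones up).

C double-flat 7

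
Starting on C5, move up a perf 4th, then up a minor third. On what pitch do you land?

Ab5

A perfect fourth up from C5 is F5.
F5 up a minor third → Ab5 (3 semitones).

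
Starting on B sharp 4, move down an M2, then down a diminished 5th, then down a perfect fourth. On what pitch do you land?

A major second down from B#4 is A#4.
A#4 down a diminished fifth → D##4 (6 semitones).
D##4 down a perfect fourth → A##3 (5 semitones).

A double-sharp 3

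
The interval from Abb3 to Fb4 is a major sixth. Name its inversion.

Inverted interval numbers add to nine, so a sixth pairs with a third (6 + 3 = 9).
The quality also flips — major becomes minor — giving a minor third.

minor third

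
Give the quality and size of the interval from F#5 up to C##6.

augmented 5th

F to C spans five letter names (F-G-A-B-C) — that makes it a fifth of some quality.
F#5 to C##6 spans 8 semitones — one semitone wider than the perfect fifth (7) — giving an augmented fifth.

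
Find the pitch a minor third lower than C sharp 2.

Counting three letter names down from C lands on A.
A minor third spans 3 semitones, so from C#2 the target pitch is A#1.

A sharp 1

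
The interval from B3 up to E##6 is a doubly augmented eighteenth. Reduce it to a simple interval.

Take out 2 octaves (14 from the number): 18 − 14 = 4.
That makes a doubly augmented eighteenth a compound doubly augmented fourth — 2 octaves plus a doubly augmented fourth.

doubly augmented fourth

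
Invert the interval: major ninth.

First reduce the compound major ninth to its simple form, a major second.
Inverted interval numbers add to nine, so a second pairs with a seventh (2 + 7 = 9).
And major becomes minor under inversion, so we get a minor seventh.

minor seventh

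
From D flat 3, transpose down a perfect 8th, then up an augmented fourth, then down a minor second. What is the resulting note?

F sharp 2

Down a perfect octave from Db3: Db2 (12 semitones down).
An augmented fourth up from Db2 is G2.
Down a minor second from G2: F#2 (1 semitone down).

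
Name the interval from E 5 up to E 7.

E to E is the same letter name, plus 2 octaves, so the interval is some kind of fifteenth.
Counting semitones, E5→E7 is 24, which is the perfect fifteenth.
(Equivalently, a compound perfect octave: a perfect octave plus an octave.)

perfect fifteenth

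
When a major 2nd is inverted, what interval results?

minor seventh

Interval numbers invert to sum to nine: 2 + 7 = 9, so a second inverts to a seventh.
And major becomes minor under inversion, so we get a minor seventh.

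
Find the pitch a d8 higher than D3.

Db4

The letter stays D (same as the start), shifted an octave up.
A diminished octave is 11 semitones; 11 semitones up from D3 gives Db4.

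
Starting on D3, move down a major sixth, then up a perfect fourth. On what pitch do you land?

Bb2

Down a major sixth from D3: F2 (9 semitones down).
Up a perfect fourth from F2: Bb2 (5 semitones up).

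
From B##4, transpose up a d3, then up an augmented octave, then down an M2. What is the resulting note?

C##6

Up a diminished third from B##4: D#5 (2 semitones up).
Up an augmented octave from D#5: D##6 (13 semitones up).
D##6 down a major second → C##6 (2 semitones).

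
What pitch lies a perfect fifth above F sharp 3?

Five letter names up from F: C.
Moving 7 semitones up from F#3 (the size of a perfect fifth) reaches C#4.

C sharp 4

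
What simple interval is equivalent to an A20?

Subtracting seven from the interval number removes an octave: 20 − 14 = 6.
So an augmented twentieth is 2 octaves plus an augmented sixth. The quality is unchanged.

augmented sixth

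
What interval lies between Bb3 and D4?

M3

B to D spans three letter names (B-C-D) — that makes it a third of some quality.
Counting semitones, Bb3→D4 is 4, which is the major third.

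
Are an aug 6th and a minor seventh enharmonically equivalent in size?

Yes

An augmented sixth = 10 semitones = a minor seventh; enharmonically equal.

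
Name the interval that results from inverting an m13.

First reduce the compound minor thirteenth to its simple form, a minor sixth.
Interval numbers invert to sum to nine: 6 + 3 = 9, so a sixth inverts to a third.
And minor becomes major under inversion, so we get a major third.

major third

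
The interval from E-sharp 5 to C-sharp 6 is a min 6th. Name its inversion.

The rule of nine gives the new number: 9 − 6 = 3, so a sixth becomes a third.
And minor becomes major under inversion, so we get a major third.

M3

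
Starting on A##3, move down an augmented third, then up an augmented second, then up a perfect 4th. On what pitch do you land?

Down an augmented third from A##3: F#3 (5 semitones down).
An augmented second up from F#3 is G##3.
G##3 up a perfect fourth → C##4 (5 semitones).

C##4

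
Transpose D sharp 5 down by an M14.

E 3

Seven letters down from D (plus an octave) reaches E.
Moving 23 semitones down from D#5 (the size of a major fourteenth) reaches E3.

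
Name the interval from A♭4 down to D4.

d5

Descending from Ab4 to D4 is the same interval as ascending D4 to Ab4.
D to A spans five letter names (D-E-F-G-A), so the interval is some kind of fifth.
D4 to Ab4 spans 6 semitones — one semitone narrower than the perfect fifth (7) — giving a diminished fifth.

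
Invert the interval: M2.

Inverted interval numbers add to nine, so a second pairs with a seventh (2 + 7 = 9).
And major becomes minor under inversion, so we get a minor seventh.

minor 7th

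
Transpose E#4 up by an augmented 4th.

A##4

The fourth takes the letter from E up to A.
Moving 6 semitones up from E#4 (the size of an augmented fourth) reaches A##4.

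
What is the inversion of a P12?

First reduce the compound perfect twelfth to its simple form, a perfect fifth.
Inverted interval numbers add to nine, so a fifth pairs with a fourth (5 + 4 = 9).
Quality inverts too: perfect stays perfect. That makes the inversion a perfect fourth.

P4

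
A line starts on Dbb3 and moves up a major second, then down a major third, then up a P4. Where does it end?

Fbb3

Up a major second from Dbb3: Ebb3 (2 semitones up).
Ebb3 down a major third → Cbb3 (4 semitones).
Up a perfect fourth from Cbb3: Fbb3 (5 semitones up).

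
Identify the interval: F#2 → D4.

minor thirteenth

F to D spans six letter names (F-G-A-B-C-D), plus an octave, so the interval is some kind of thirteenth.
At 20 semitones, F#2→D4 falls one short of a major thirteenth: minor.
(Equivalently, a compound minor sixth: a minor sixth plus an octave.)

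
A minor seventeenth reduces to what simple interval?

Each octave removed subtracts seven from the number: 17 − 14 = 3.
So a minor seventeenth is 2 octaves plus a minor third. The quality is unchanged.

minor third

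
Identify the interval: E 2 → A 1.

Descending from E2 to A1 is the same interval as ascending A1 to E2.
A to E spans five letter names (A-B-C-D-E), so the interval is some kind of fifth.
A1 to E2 is 7 semitones, matching the perfect fifth exactly, so the quality is perfect.

perfect fifth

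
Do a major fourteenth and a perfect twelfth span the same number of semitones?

No

23 semitones (major fourteenth) vs 19 semitones (perfect twelfth): not equal.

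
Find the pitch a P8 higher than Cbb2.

Cbb3

An octave keeps the letter name C, an octave up from C.
A perfect octave spans 12 semitones, so from Cbb2 the target pitch is Cbb3.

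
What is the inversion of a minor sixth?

major third

Inverted interval numbers add to nine, so a sixth pairs with a third (6 + 3 = 9).
The quality also flips — minor becomes major — giving a major third.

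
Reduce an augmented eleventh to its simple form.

Subtracting seven from the interval number removes an octave: 11 − 7 = 4.
So an augmented eleventh is an octave plus an augmented fourth. The quality is unchanged.

augmented fourth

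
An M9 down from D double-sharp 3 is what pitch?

Counting two letter names plus an octave down from D lands on C.
A major ninth spans 14 semitones, so from D##3 the target pitch is C##2.

C double-sharp 2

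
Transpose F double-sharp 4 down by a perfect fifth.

Five letter names down from F: B.
Moving 7 semitones down from F##4 (the size of a perfect fifth) reaches B#3.

B sharp 3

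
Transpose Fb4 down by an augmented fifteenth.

For a fifteenth the letter name doesn't change: still F, two octaves down.
An augmented fifteenth is 25 semitones; 25 semitones down from Fb4 gives Fbb2.

Fbb2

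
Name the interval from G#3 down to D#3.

Descending from G#3 to D#3 is the same interval as ascending D#3 to G#3.
D to G spans four letter names (D-E-F-G): a fourth.
The perfect fourth spans 5 semitones, and D#3 to G#3 is exactly 5 semitones — so this is a perfect fourth.

perfect 4th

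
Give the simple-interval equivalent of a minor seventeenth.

Subtracting seven from the interval number removes an octave: 17 − 14 = 3.
That makes a minor seventeenth a compound minor third — 2 octaves plus a minor third.

minor 3rd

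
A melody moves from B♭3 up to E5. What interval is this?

augmented 11th

B to E spans four letter names (B-C-D-E), plus an octave — that makes it an eleventh of some quality.
Bb3 to E5 spans 18 semitones — one semitone wider than the perfect eleventh (17) — giving an augmented eleventh.
(Equivalently, a compound augmented fourth: an augmented fourth plus an octave.)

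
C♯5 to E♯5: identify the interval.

major third

C to E spans three letter names (C-D-E) — that makes it a third of some quality.
The major third spans 4 semitones, and C#5 to E#5 is exactly 4 semitones — so this is a major third.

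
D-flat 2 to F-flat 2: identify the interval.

D to F spans three letter names (D-E-F): a third.
A major third would be 4 semitones, but Db2 to Fb2 is 3 — one semitone narrower, making it a minor third.

minor 3rd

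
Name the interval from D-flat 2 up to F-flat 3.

minor 10th

D to F spans three letter names (D-E-F), plus an octave, so the interval is some kind of tenth.
At 15 semitones, Db2→Fb3 falls one short of a major tenth: minor.
(Equivalently, a compound minor third: a minor third plus an octave.)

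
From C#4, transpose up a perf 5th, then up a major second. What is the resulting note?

C#4 up a perfect fifth → G#4 (7 semitones).
G#4 up a major second → A#4 (2 semitones).

A#4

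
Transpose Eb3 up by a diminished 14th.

Dbb5

Seven letters up from E (plus an octave) reaches D.
A diminished fourteenth spans 21 semitones, so from Eb3 the target pitch is Dbb5.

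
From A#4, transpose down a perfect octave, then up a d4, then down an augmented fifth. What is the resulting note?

Gb3

A perfect octave down from A#4 is A#3.
A diminished fourth up from A#3 is D4.
An augmented fifth down from D4 is Gb3.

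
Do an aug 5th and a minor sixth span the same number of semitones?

An augmented fifth spans 8 semitones, and a minor sixth also spans 8 semitones — they're enharmonic.

Yes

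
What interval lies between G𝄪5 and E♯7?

G to E spans six letter names (G-A-B-C-D-E), plus an octave, so the interval is some kind of thirteenth.
A major thirteenth would be 21 semitones, but G##5 to E#7 is 20 — one semitone narrower, making it a minor thirteenth.
(Equivalently, a compound minor sixth: a minor sixth plus an octave.)

m13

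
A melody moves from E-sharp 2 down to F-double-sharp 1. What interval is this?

Descending from E#2 to F##1 is the same interval as ascending F##1 to E#2.
F to E spans seven letter names (F-G-A-B-C-D-E), so the interval is some kind of seventh.
A major seventh would be 11 semitones, but F##1 to E#2 is 10 — one semitone narrower, making it a minor seventh.

minor seventh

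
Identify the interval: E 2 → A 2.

E to A spans four letter names (E-F-G-A) — that makes it a fourth of some quality.
Counting semitones, E2→A2 is 5, which is the perfect fourth.

perfect 4th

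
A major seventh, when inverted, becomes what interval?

m2

Inverted interval numbers add to nine, so a seventh pairs with a second (7 + 2 = 9).
The quality also flips — major becomes minor — giving a minor second.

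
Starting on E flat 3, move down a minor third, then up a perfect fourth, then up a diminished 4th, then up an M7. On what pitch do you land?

Down a minor third from Eb3: C3 (3 semitones down).
C3 up a perfect fourth → F3 (5 semitones).
F3 up a diminished fourth → Bbb3 (4 semitones).
Bbb3 up a major seventh → Ab4 (11 semitones).

A flat 4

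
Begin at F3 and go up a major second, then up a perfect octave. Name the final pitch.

G4

A major second up from F3 is G3.
A perfect octave up from G3 is G4.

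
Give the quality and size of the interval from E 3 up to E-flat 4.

diminished octave

E to E is the same letter name, plus an octave: an octave.
E3 to Eb4 spans 11 semitones — one semitone narrower than the perfect octave (12) — giving a diminished octave.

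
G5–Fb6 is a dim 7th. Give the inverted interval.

Inverted interval numbers add to nine, so a seventh pairs with a second (7 + 2 = 9).
The quality also flips — diminished becomes augmented — giving an augmented second.

A2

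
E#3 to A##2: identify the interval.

diminished fifth

Descending from E#3 to A##2 is the same interval as ascending A##2 to E#3.
A to E spans five letter names (A-B-C-D-E) — that makes it a fifth of some quality.
A##2 to E#3 spans 6 semitones — one semitone narrower than the perfect fifth (7) — giving a diminished fifth.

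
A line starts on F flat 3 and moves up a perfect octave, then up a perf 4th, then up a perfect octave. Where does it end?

Fb3 up a perfect octave → Fb4 (12 semitones).
Up a perfect fourth from Fb4: Bbb4 (5 semitones up).
Up a perfect octave from Bbb4: Bbb5 (12 semitones up).

B double-flat 5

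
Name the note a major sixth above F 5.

D 6

Counting six letter names up from F lands on D.
Moving 9 semitones up from F5 (the size of a major sixth) reaches D6.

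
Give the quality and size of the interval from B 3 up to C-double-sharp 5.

B to C spans two letter names (B-C), plus an octave — that makes it a ninth of some quality.
B3 to C##5 spans 15 semitones — one semitone wider than the major ninth (14) — giving an augmented ninth.
(Equivalently, a compound augmented second: an augmented second plus an octave.)

augmented ninth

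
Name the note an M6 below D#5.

F#4

The sixth takes the letter from D down to F.
A major sixth is 9 semitones; 9 semitones down from D#5 gives F#4.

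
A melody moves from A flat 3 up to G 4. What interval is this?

major seventh

A to G spans seven letter names (A-B-C-D-E-F-G), so the interval is some kind of seventh.
The major seventh spans 11 semitones, and Ab3 to G4 is exactly 11 semitones — so this is a major seventh.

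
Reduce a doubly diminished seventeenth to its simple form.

Take out 2 octaves (14 from the number): 17 − 14 = 3.
So a doubly diminished seventeenth is 2 octaves plus a doubly diminished third. The quality is unchanged.

dd3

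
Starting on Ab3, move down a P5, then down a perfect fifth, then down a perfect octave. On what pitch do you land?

Gb1

A perfect fifth down from Ab3 is Db3.
Down a perfect fifth from Db3: Gb2 (7 semitones down).
Gb2 down a perfect octave → Gb1 (12 semitones).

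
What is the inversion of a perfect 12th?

perfect fourth

First reduce the compound perfect twelfth to its simple form, a perfect fifth.
Interval numbers invert to sum to nine: 5 + 4 = 9, so a fifth inverts to a fourth.
And perfect stays perfect under inversion, so we get a perfect fourth.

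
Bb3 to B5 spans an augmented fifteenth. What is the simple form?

augmented octave

Subtracting seven from the interval number removes an octave: 15 − 7 = 8.
So an augmented fifteenth is an octave plus an augmented octave. The quality is unchanged.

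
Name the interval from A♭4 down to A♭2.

P15

Descending from Ab4 to Ab2 is the same interval as ascending Ab2 to Ab4.
A to A is the same letter name, plus 2 octaves — that makes it a fifteenth of some quality.
Ab2 to Ab4 is 24 semitones, matching the perfect fifteenth exactly, so the quality is perfect.
(Equivalently, a compound perfect octave: a perfect octave plus an octave.)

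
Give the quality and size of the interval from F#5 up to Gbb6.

doubly diminished 9th

F to G spans two letter names (F-G), plus an octave: a ninth.
F#5 to Gbb6 spans 11 semitones — three semitones narrower than the major ninth (14) — giving a doubly diminished ninth.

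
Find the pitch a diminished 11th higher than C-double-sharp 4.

Four letters up from C (plus an octave) reaches F.
A diminished eleventh spans 16 semitones, so from C##4 the target pitch is F#5.

F-sharp 5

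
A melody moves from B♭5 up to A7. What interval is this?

B to A spans seven letter names (B-C-D-E-F-G-A), plus an octave — that makes it a fourteenth of some quality.
The major fourteenth spans 23 semitones, and Bb5 to A7 is exactly 23 semitones — so this is a major fourteenth.
(Equivalently, a compound major seventh: a major seventh plus an octave.)

M14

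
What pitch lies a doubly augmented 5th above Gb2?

Five letter names up from G: D.
A doubly augmented fifth spans 9 semitones, so from Gb2 the target pitch is D#3.

D#3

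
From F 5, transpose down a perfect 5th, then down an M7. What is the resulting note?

A perfect fifth down from F5 is Bb4.
Bb4 down a major seventh → Cb4 (11 semitones).

C flat 4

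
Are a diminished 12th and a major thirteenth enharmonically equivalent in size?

18 semitones (diminished twelfth) vs 21 semitones (major thirteenth): not equal.

No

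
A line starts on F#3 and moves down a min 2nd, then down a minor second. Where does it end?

D##3

A minor second down from F#3 is E#3.
A minor second down from E#3 is D##3.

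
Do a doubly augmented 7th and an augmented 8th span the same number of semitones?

A doubly augmented seventh spans 13 semitones, and an augmented octave also spans 13 semitones — they're enharmonic.

Yes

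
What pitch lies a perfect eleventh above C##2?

Counting four letter names plus an octave up from C lands on F.
Moving 17 semitones up from C##2 (the size of a perfect eleventh) reaches F##3.

F##3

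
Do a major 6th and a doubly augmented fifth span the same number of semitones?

Yes

A major sixth = 9 semitones = a doubly augmented fifth; enharmonically equal.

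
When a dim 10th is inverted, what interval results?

First reduce the compound diminished tenth to its simple form, a diminished third.
Inverted interval numbers add to nine, so a third pairs with a sixth (3 + 6 = 9).
Quality inverts too: diminished becomes augmented. That makes the inversion an augmented sixth.

A6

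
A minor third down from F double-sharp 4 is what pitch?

The third takes the letter from F down to D.
A minor third is 3 semitones; 3 semitones down from F##4 gives D##4.

D double-sharp 4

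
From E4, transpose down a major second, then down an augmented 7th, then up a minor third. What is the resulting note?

Gbb3

E4 down a major second → D4 (2 semitones).
D4 down an augmented seventh → Ebb3 (12 semitones).
Up a minor third from Ebb3: Gbb3 (3 semitones up).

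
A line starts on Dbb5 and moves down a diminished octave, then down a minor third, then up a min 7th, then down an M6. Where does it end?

Dbb5 down a diminished octave → Db4 (11 semitones).
A minor third down from Db4 is Bb3.
A minor seventh up from Bb3 is Ab4.
Down a major sixth from Ab4: Cb4 (9 semitones down).

Cb4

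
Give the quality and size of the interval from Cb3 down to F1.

Descending from Cb3 to F1 is the same interval as ascending F1 to Cb3.
F to C spans five letter names (F-G-A-B-C), plus an octave: a twelfth.
F1 to Cb3 spans 18 semitones — one semitone narrower than the perfect twelfth (19) — giving a diminished twelfth.
(Equivalently, a compound diminished fifth: a diminished fifth plus an octave.)

diminished twelfth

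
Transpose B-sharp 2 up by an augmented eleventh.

E-double-sharp 4

Four letters up from B (plus an octave) reaches E.
Moving 18 semitones up from B#2 (the size of an augmented eleventh) reaches E##4.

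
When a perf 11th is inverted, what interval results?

perfect 5th

First reduce the compound perfect eleventh to its simple form, a perfect fourth.
Interval numbers invert to sum to nine: 4 + 5 = 9, so a fourth inverts to a fifth.
The quality also flips — perfect stays perfect — giving a perfect fifth.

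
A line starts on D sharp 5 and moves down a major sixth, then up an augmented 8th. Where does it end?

Down a major sixth from D#5: F#4 (9 semitones down).
An augmented octave up from F#4 is F##5.

F double-sharp 5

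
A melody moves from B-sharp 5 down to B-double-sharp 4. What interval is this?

Descending from B#5 to B##4 is the same interval as ascending B##4 to B#5.
B to B is the same letter name, plus an octave, so the interval is some kind of octave.
B##4 to B#5 spans 11 semitones — one semitone narrower than the perfect octave (12) — giving a diminished octave.

d8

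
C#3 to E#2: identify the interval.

Descending from C#3 to E#2 is the same interval as ascending E#2 to C#3.
E to C spans six letter names (E-F-G-A-B-C) — that makes it a sixth of some quality.
E#2 to C#3 is 8 semitones, a half step short of the major sixth (9), so this is minor.

minor 6th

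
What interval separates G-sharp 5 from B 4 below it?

Descending from G#5 to B4 is the same interval as ascending B4 to G#5.
B to G spans six letter names (B-C-D-E-F-G) — that makes it a sixth of some quality.
B4 to G#5 is 9 semitones, matching the major sixth exactly, so the quality is major.

major sixth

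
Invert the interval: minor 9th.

major seventh

First reduce the compound minor ninth to its simple form, a minor second.
Interval numbers invert to sum to nine: 2 + 7 = 9, so a second inverts to a seventh.
The quality also flips — minor becomes major — giving a major seventh.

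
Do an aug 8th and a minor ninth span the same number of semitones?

Yes

Both span 13 semitones: an augmented octave and a minor ninth are the same chromatic distance.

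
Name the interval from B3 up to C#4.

M2

B to C spans two letter names (B-C): a second.
Counting semitones, B3→C#4 is 2, which is the major second.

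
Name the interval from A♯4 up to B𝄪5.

augmented ninth

A to B spans two letter names (A-B), plus an octave: a ninth.
A#4 to B##5 spans 15 semitones — one semitone wider than the major ninth (14) — giving an augmented ninth.
(Equivalently, a compound augmented second: an augmented second plus an octave.)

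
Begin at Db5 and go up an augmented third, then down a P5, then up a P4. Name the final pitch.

E5

Up an augmented third from Db5: F#5 (5 semitones up).
F#5 down a perfect fifth → B4 (7 semitones).
A perfect fourth up from B4 is E5.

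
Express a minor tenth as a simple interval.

minor 3rd

Take out an octave (7 from the number): 10 − 7 = 3.
That makes a minor tenth a compound minor third — an octave plus a minor third.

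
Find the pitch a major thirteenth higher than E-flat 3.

Counting six letter names plus an octave up from E lands on C.
A major thirteenth is 21 semitones; 21 semitones up from Eb3 gives C5.

C 5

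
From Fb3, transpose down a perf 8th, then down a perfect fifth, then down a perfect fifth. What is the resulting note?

A perfect octave down from Fb3 is Fb2.
A perfect fifth down from Fb2 is Bbb1.
Bbb1 down a perfect fifth → Ebb1 (7 semitones).

Ebb1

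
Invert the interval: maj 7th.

minor 2nd

Inverted interval numbers add to nine, so a seventh pairs with a second (7 + 2 = 9).
The quality also flips — major becomes minor — giving a minor second.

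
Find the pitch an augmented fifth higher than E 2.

Counting five letter names up from E lands on B.
An augmented fifth is 8 semitones; 8 semitones up from E2 gives B#2.

B-sharp 2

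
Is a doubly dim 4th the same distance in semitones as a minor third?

A doubly diminished fourth spans 3 semitones, and a minor third also spans 3 semitones — they're enharmonic.

Yes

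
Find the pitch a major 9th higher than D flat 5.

E flat 6

Two letters up from D (plus an octave) reaches E.
A major ninth is 14 semitones; 14 semitones up from Db5 gives Eb6.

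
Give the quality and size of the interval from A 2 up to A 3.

A to A is the same letter name, plus an octave, so the interval is some kind of octave.
A2 to A3 is 12 semitones, matching the perfect octave exactly, so the quality is perfect.

perfect octave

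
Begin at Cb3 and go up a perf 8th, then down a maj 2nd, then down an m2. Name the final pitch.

Up a perfect octave from Cb3: Cb4 (12 semitones up).
Down a major second from Cb4: Bbb3 (2 semitones down).
Down a minor second from Bbb3: Ab3 (1 semitone down).

Ab3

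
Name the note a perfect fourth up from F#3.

B3

The fourth takes the letter from F up to B.
Moving 5 semitones up from F#3 (the size of a perfect fourth) reaches B3.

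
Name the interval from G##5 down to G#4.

augmented octave

Descending from G##5 to G#4 is the same interval as ascending G#4 to G##5.
G to G is the same letter name, plus an octave — that makes it an octave of some quality.
A perfect octave would be 12 semitones; G#4 to G##5 is 13, one semitone wider, so the interval is augmented.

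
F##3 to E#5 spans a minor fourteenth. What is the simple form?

minor seventh

Each octave removed subtracts seven from the number: 14 − 7 = 7.
So a minor fourteenth is an octave plus a minor seventh. The quality is unchanged.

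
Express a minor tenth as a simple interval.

Subtracting seven from the interval number removes an octave: 10 − 7 = 3.
That makes a minor tenth a compound minor third — an octave plus a minor third.

minor 3rd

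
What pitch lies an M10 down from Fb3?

The tenth's letter: F down three letter names plus an octave → D.
Moving 16 semitones down from Fb3 (the size of a major tenth) reaches Dbb2.

Dbb2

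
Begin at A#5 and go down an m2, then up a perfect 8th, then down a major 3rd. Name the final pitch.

Down a minor second from A#5: G##5 (1 semitone down).
A perfect octave up from G##5 is G##6.
G##6 down a major third → E#6 (4 semitones).

E#6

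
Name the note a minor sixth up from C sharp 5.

Six letter names up from C: A.
Moving 8 semitones up from C#5 (the size of a minor sixth) reaches A5.

A 5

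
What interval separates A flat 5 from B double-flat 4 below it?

Descending from Ab5 to Bbb4 is the same interval as ascending Bbb4 to Ab5.
B to A spans seven letter names (B-C-D-E-F-G-A): a seventh.
The major seventh spans 11 semitones, and Bbb4 to Ab5 is exactly 11 semitones — so this is a major seventh.

major seventh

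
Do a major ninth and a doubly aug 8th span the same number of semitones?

Yes

A major ninth = 14 semitones = a doubly augmented octave; enharmonically equal.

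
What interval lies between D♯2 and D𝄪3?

augmented octave

D to D is the same letter name, plus an octave: an octave.
A perfect octave would be 12 semitones; D#2 to D##3 is 13, one semitone wider, so the interval is augmented.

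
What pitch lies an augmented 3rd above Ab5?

C#6

Counting three letter names up from A lands on C.
An augmented third spans 5 semitones, so from Ab5 the target pitch is C#6.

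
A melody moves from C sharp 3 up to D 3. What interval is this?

C to D spans two letter names (C-D): a second.
C#3 to D3 is 1 semitone, a half step short of the major second (2), so this is minor.

minor second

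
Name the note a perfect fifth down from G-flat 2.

Counting five letter names down from G lands on C.
A perfect fifth is 7 semitones; 7 semitones down from Gb2 gives Cb2.

C-flat 2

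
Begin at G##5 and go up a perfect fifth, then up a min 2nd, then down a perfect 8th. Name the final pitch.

E#5

Up a perfect fifth from G##5: D##6 (7 semitones up).
D##6 up a minor second → E#6 (1 semitone).
E#6 down a perfect octave → E#5 (12 semitones).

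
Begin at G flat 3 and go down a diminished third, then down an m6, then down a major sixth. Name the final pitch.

B 1

A diminished third down from Gb3 is E3.
E3 down a minor sixth → G#2 (8 semitones).
Down a major sixth from G#2: B1 (9 semitones down).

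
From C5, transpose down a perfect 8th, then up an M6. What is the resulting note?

A4

A perfect octave down from C5 is C4.
Up a major sixth from C4: A4 (9 semitones up).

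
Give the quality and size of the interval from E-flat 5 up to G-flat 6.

E to G spans three letter names (E-F-G), plus an octave, so the interval is some kind of tenth.
Eb5 to Gb6 is 15 semitones, a half step short of the major tenth (16), so this is minor.
(Equivalently, a compound minor third: a minor third plus an octave.)

m10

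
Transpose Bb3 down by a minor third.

Counting three letter names down from B lands on G.
Moving 3 semitones down from Bb3 (the size of a minor third) reaches G3.

G3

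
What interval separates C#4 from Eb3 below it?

augmented sixth

Descending from C#4 to Eb3 is the same interval as ascending Eb3 to C#4.
E to C spans six letter names (E-F-G-A-B-C): a sixth.
A major sixth would be 9 semitones; Eb3 to C#4 is 10, one semitone wider, so the interval is augmented.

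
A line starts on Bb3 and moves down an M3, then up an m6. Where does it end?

A major third down from Bb3 is Gb3.
A minor sixth up from Gb3 is Ebb4.

Ebb4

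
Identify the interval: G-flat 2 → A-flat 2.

G to A spans two letter names (G-A): a second.
The major second spans 2 semitones, and Gb2 to Ab2 is exactly 2 semitones — so this is a major second.

major second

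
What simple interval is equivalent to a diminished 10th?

Each octave removed subtracts seven from the number: 10 − 7 = 3.
Quality carries through unchanged, so the simple form is a diminished third.

d3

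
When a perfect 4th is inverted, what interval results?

Inverted interval numbers add to nine, so a fourth pairs with a fifth (4 + 5 = 9).
The quality also flips — perfect stays perfect — giving a perfect fifth.

perfect fifth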